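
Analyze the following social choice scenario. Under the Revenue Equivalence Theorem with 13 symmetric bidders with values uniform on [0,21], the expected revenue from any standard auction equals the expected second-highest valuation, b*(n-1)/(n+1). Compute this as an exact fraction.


Step 1: By Revenue Equivalence, expected revenue = b*(n-1)/(n+1)
Step 2: Substituting n = 13, b = 21
Step 3: Revenue = 21*(13-1)/(13+1) = 21*12/14
Step 4: Revenue = 252/14 = 18

18


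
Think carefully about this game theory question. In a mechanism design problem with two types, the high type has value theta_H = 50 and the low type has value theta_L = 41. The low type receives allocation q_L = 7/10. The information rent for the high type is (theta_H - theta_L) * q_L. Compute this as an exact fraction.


Step 1: theta_H - theta_L = 50 - 41 = 9
Step 2: Information rent = (theta_H - theta_L) * q_L
Step 3: = 9 * 7/10
Step 4: = 63/10

63/10


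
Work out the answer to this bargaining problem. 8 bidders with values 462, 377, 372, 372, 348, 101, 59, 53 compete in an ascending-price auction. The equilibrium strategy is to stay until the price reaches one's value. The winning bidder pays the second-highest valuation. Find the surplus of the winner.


Step 1: Identify the highest value: 462
Step 2: Identify the second-highest value: 377
Step 3: The final price = second-highest value = 377
Step 4: Surplus = 462 - 377 = 85

85


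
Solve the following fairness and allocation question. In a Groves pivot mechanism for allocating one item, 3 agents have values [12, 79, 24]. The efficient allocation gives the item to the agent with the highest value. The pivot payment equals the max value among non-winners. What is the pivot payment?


Step 1: The efficient winner is agent 1 with value 79
Step 2: Other agents' values: [12, 24]
Step 3: Pivot payment = max(others) = 24
Step 4: The winner pays 24

24


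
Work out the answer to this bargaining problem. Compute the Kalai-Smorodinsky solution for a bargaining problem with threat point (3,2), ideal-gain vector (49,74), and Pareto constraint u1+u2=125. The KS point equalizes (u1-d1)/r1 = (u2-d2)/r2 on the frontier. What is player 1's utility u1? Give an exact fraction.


Step 1: At the KS point, (u1-d1)/r1 = (u2-d2)/r2 = t and u1+u2 = 125
Step 2: u1 = d1 + r1*t and u2 = d2 + r2*t, so (d1 + r1*t) + (d2 + r2*t) = 125
Step 3: t = (125 - 3 - 2)/(49 + 74) = 120/123 = 40/41
Step 4: u1 = d1 + r1*t = 3 + 49 * 40/41 = 2083/41
Step 5: (Check: u2 = d2 + r2*t = 3042/41; u1+u2 = 2083/41 + 3042/41 = 125, on the frontier.)

2083/41


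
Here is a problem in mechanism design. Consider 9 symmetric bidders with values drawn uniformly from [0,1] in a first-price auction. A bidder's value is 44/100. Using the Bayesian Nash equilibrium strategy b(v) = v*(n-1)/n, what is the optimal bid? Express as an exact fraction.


Step 1: The symmetric BNE bidding function is b(v) = v * (n-1) / n
Step 2: Substitute v = 11/25 and n = 9
Step 3: b = 11/25 * 8/9
Step 4: b = 88/225

88/225


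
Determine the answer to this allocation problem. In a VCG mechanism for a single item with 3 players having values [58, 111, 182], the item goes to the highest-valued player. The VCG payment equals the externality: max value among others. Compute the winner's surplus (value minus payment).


Step 1: The winner is the agent with the highest value: agent 2 with value 182
Step 2: Values of other agents: [58, 111]
Step 3: VCG payment = max of others' values = 111
Step 4: Surplus = 182 - 111 = 71

71


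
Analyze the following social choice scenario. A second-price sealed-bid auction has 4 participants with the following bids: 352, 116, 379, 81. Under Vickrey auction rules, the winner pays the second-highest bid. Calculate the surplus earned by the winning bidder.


Step 1: Sort bids in descending order: 379, 352, 116, 81
Step 2: The winning bid is the highest: 379
Step 3: The payment equals the second-highest bid: 352
Step 4: Surplus = winner's bid - payment = 379 - 352 = 27

27


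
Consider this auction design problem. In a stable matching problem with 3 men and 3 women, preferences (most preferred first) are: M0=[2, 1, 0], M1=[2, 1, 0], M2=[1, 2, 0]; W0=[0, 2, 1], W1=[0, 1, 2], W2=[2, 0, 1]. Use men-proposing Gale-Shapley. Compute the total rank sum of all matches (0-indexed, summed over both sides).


Step 1: Run Gale-Shapley (men propose, women hold best offer):
  M0 proposes to W2; she accepts
  M1 proposes to W2; rejected
  M1 proposes to W1; she accepts
  M2 proposes to W1; rejected
  M2 proposes to W2; she switches from M0
  M0 proposes to W1; she switches from M1
  M1 proposes to W0; she accepts
Step 2: Final matching: W0-M1, W1-M0, W2-M2
Step 3: 0-indexed ranks (man's rank of his match, then woman's): 2 + 2 + 1 + 0 + 1 + 0
Step 4: Total rank sum = 6

6


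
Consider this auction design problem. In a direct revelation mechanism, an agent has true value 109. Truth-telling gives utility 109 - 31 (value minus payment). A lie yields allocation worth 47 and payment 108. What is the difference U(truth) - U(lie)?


Step 1: U(truth) = value - payment = 109 - 31 = 78
Step 2: U(lie) = allocation - payment = 47 - 108 = -61
Step 3: IC gap = 78 - (-61) = 139

139


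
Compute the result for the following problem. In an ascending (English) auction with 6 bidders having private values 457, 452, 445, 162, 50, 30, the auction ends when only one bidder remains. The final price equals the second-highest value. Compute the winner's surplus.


Step 1: Identify the highest value: 457
Step 2: Identify the second-highest value: 452
Step 3: The final price = second-highest value = 452
Step 4: Surplus = 457 - 452 = 5

5


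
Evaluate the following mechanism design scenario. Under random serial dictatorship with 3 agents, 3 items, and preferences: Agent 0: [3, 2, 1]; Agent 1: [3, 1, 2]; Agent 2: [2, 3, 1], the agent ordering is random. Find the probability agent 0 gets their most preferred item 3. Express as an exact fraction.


Step 1: Agent 0 wants item 3
Step 2: There are 6 possible orderings of agents
Step 3: In 3 orderings, agent 0 gets item 3
Step 4: Probability = 3/6 = 1/2

1/2


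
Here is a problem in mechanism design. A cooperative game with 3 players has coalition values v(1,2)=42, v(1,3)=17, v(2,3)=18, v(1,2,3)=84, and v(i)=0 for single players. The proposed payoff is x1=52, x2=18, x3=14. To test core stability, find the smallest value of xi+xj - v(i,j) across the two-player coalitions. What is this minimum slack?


Step 1: Slack for coalition (1,2): x1+x2 - v12 = 70 - 42 = 28
Step 2: Slack for coalition (1,3): x1+x3 - v13 = 66 - 17 = 49
Step 3: Slack for coalition (2,3): x2+x3 - v23 = 32 - 18 = 14
Step 4: Minimum slack = min(28, 49, 14) = 14, attained by (2,3); no pair can gain by deviating, so the allocation is in the core

14


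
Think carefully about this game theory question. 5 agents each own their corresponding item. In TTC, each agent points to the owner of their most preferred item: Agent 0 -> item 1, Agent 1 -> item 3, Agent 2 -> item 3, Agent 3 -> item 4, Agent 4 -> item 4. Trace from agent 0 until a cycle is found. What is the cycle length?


Step 1: Trace the pointer graph from agent 0: 0 -> 1 -> 3 -> 4 -> 4
Step 2: A cycle is detected when we revisit agent 4
Step 3: The cycle is: 4 -> 4
Step 4: Cycle length = 1

1


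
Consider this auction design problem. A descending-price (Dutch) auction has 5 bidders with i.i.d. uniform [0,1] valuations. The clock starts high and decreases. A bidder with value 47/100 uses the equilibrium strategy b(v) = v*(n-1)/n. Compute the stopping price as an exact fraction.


Step 1: Dutch auctions are strategically equivalent to first-price auctions
Step 2: The equilibrium bid is b(v) = v*(n-1)/n
Step 3: b = 47/100 * 4/5
Step 4: b = 47/125

47/125


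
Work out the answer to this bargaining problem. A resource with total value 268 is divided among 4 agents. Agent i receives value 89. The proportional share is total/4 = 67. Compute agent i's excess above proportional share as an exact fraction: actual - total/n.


Step 1: Proportional share = 268/4 = 67
Step 2: Agent's actual allocation = 89
Step 3: Excess = 89 - 67 = 22

22


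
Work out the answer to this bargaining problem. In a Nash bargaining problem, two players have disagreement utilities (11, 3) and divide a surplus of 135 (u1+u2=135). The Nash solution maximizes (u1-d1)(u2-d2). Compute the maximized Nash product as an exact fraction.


Step 1: The Nash solution splits surplus symmetrically above the disagreement point
Step 2: u1 = (total + d1 - d2)/2 = (135 + 11 - 3)/2 = 143/2
Step 3: u2 = (total - d1 + d2)/2 = (135 - 11 + 3)/2 = 127/2
Step 4: Nash product = (143/2 - 11) * (127/2 - 3)
Step 5: = 121/2 * 121/2 = 14641/4

14641/4


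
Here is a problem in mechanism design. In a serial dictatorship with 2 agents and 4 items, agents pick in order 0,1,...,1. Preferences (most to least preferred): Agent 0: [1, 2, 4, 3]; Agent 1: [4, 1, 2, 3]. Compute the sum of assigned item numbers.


Step 1: Agent 0 picks item 1
Step 2: Agent 1 picks item 4
Step 3: Sum = 1 + 4 = 5

5


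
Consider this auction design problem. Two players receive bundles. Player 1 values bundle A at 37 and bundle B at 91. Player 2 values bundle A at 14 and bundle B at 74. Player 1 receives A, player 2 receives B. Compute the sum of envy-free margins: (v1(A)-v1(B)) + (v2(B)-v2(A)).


Step 1: Player 1's margin = v1(A) - v1(B) = 37 - 91 = -54
Step 2: Player 2's margin = v2(B) - v2(A) = 74 - 14 = 60
Step 3: Total margin = -54 + 60 = 6

6


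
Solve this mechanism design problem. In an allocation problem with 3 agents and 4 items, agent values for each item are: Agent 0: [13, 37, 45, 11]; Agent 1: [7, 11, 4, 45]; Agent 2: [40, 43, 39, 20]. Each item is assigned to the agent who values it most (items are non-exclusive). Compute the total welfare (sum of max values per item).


Step 1: For each item, find the maximum value among all agents.
Step 2: Item 0 -> Agent 2 (value 40)
Step 3: Item 1 -> Agent 2 (value 43)
Step 4: Item 2 -> Agent 0 (value 45)
Step 5: Item 3 -> Agent 1 (value 45)
Step 6: Total welfare = 40 + 43 + 45 + 45 = 173

173


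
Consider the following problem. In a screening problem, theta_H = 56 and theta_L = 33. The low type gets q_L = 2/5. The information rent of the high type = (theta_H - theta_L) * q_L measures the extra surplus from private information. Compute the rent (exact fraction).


Step 1: theta_H - theta_L = 56 - 33 = 23
Step 2: Information rent = (theta_H - theta_L) * q_L
Step 3: = 23 * 2/5
Step 4: = 46/5

46/5


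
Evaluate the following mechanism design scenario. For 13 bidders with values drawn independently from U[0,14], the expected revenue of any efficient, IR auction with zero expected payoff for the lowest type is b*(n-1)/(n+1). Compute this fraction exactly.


Step 1: By Revenue Equivalence, expected revenue = b*(n-1)/(n+1)
Step 2: Substituting n = 13, b = 14
Step 3: Revenue = 14*(13-1)/(13+1) = 14*12/14
Step 4: Revenue = 168/14 = 12

12


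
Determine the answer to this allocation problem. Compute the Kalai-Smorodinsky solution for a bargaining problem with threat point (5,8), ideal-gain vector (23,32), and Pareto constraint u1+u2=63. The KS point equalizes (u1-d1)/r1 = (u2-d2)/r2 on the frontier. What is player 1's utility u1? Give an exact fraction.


Step 1: At the KS point, (u1-d1)/r1 = (u2-d2)/r2 = t and u1+u2 = 63
Step 2: u1 = d1 + r1*t and u2 = d2 + r2*t, so (d1 + r1*t) + (d2 + r2*t) = 63
Step 3: t = (63 - 5 - 8)/(23 + 32) = 50/55 = 10/11
Step 4: u1 = d1 + r1*t = 5 + 23 * 10/11 = 285/11
Step 5: (Check: u2 = d2 + r2*t = 408/11; u1+u2 = 285/11 + 408/11 = 63, on the frontier.)

285/11


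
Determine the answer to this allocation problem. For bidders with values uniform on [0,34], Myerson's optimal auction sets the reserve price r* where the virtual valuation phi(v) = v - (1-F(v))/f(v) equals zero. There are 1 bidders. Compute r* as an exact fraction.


Step 1: For U[0,34], F(v) = v/34 and f(v) = 1/34
Step 2: phi(v) = v - (1 - v/34)/(1/34) = v - (34 - v) = 2v - 34
Step 3: Set phi(r*) = 0: 2r* - 34 = 0
Step 4: r* = 34/2 = 17 (the number of bidders n = 1 does not enter)

17


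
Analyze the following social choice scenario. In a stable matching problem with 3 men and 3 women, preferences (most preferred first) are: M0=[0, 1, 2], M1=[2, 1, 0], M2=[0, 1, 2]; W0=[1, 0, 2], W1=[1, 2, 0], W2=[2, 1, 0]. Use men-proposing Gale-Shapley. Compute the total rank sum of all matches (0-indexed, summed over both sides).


Step 1: Run Gale-Shapley (men propose, women hold best offer):
  M0 proposes to W0; she accepts
  M1 proposes to W2; she accepts
  M2 proposes to W0; rejected
  M2 proposes to W1; she accepts
Step 2: Final matching: W0-M0, W1-M2, W2-M1
Step 3: 0-indexed ranks (man's rank of his match, then woman's): 0 + 1 + 1 + 1 + 0 + 1
Step 4: Total rank sum = 4

4


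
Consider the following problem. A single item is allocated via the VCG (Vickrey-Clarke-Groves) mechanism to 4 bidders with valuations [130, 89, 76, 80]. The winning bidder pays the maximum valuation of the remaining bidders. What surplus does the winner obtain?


Step 1: The winner is the agent with the highest value: agent 0 with value 130
Step 2: Values of other agents: [89, 76, 80]
Step 3: VCG payment = max of others' values = 89
Step 4: Surplus = 130 - 89 = 41

41


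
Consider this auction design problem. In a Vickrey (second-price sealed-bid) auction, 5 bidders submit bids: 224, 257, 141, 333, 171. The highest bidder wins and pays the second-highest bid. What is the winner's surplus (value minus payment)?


Step 1: Sort bids in descending order: 333, 257, 224, 171, 141
Step 2: The winning bid is the highest: 333
Step 3: The payment equals the second-highest bid: 257
Step 4: Surplus = winner's bid - payment = 333 - 257 = 76

76


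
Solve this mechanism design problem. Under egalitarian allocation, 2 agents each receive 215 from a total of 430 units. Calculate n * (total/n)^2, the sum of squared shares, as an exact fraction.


Step 1: Each agent's share = 430/2 = 215
Step 2: Square of each share = (215)^2 = 46225
Step 3: Sum of squares = 2 * 46225 = 92450

92450


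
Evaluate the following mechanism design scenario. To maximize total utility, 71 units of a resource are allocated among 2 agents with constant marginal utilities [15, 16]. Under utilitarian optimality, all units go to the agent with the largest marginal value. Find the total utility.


Step 1: The marginal utilities are [15, 16]
Step 2: The highest marginal utility is 16
Step 3: All 71 units go to that agent
Step 4: Total utility = 16 * 71 = 1136

1136


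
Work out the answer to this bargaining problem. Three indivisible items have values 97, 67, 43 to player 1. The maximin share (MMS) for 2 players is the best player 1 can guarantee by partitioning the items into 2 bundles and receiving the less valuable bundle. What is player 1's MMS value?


Step 1: Item values = 97, 67, 43
Step 2: Enumerate all 2-bundle partitions and take the smaller bundle:
  Partition 1: {97} vs {67,43} -> bundles 97, 110; min = 97
  Partition 2: {67} vs {97,43} -> bundles 67, 140; min = 67
  Partition 3: {43} vs {97,67} -> bundles 43, 164; min = 43
Step 3: MMS = max(97, 67, 43) = 97

97


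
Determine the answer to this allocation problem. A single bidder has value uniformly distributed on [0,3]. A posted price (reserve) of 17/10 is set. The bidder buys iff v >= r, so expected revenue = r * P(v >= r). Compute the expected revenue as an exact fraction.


Step 1: Posted price r = 17/10, value support [0,3]
Step 2: P(v >= r) = (3 - 17/10)/3 = 13/30
Step 3: Expected revenue = r * P(v >= r) = 17/10 * 13/30
Step 4: Revenue = 221/300

221/300


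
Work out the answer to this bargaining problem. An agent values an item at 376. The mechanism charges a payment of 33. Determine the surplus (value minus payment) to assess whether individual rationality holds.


Step 1: Surplus = value - payment = 376 - 33 = 343
Step 2: IR is satisfied (surplus >= 0)

343


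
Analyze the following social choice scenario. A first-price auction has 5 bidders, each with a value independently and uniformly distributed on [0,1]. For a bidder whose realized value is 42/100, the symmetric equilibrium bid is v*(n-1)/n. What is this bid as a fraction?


Step 1: The symmetric BNE bidding function is b(v) = v * (n-1) / n
Step 2: Substitute v = 21/50 and n = 5
Step 3: b = 21/50 * 4/5
Step 4: b = 42/125

42/125


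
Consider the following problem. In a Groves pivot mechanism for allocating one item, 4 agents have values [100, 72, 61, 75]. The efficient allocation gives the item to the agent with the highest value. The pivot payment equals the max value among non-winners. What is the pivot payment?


Step 1: The efficient winner is agent 0 with value 100
Step 2: Other agents' values: [72, 61, 75]
Step 3: Pivot payment = max(others) = 75
Step 4: The winner pays 75

75


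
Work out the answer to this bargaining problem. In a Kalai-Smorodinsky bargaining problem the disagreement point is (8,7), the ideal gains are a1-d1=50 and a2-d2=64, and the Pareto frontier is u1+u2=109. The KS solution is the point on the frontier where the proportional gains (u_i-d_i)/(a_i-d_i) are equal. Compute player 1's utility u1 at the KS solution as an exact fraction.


Step 1: At the KS point, (u1-d1)/r1 = (u2-d2)/r2 = t and u1+u2 = 109
Step 2: u1 = d1 + r1*t and u2 = d2 + r2*t, so (d1 + r1*t) + (d2 + r2*t) = 109
Step 3: t = (109 - 8 - 7)/(50 + 64) = 94/114 = 47/57
Step 4: u1 = d1 + r1*t = 8 + 50 * 47/57 = 2806/57
Step 5: (Check: u2 = d2 + r2*t = 3407/57; u1+u2 = 2806/57 + 3407/57 = 109, on the frontier.)

2806/57


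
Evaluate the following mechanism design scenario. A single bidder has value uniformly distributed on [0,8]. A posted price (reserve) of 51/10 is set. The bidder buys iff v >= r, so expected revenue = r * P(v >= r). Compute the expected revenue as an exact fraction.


Step 1: Posted price r = 51/10, value support [0,8]
Step 2: P(v >= r) = (8 - 51/10)/8 = 29/80
Step 3: Expected revenue = r * P(v >= r) = 51/10 * 29/80
Step 4: Revenue = 1479/800

1479/800


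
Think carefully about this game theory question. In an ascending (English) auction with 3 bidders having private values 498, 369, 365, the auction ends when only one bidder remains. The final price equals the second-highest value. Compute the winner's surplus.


Step 1: Identify the highest value: 498
Step 2: Identify the second-highest value: 369
Step 3: The final price = second-highest value = 369
Step 4: Surplus = 498 - 369 = 129

129


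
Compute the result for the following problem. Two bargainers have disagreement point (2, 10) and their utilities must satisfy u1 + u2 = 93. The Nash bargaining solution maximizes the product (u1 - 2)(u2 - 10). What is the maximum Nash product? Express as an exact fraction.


Step 1: The Nash solution splits surplus symmetrically above the disagreement point
Step 2: u1 = (total + d1 - d2)/2 = (93 + 2 - 10)/2 = 85/2
Step 3: u2 = (total - d1 + d2)/2 = (93 - 2 + 10)/2 = 101/2
Step 4: Nash product = (85/2 - 2) * (101/2 - 10)
Step 5: = 81/2 * 81/2 = 6561/4

6561/4


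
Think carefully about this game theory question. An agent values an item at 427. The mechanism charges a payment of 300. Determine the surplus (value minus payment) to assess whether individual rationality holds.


Step 1: Surplus = value - payment = 427 - 300 = 127
Step 2: IR is satisfied (surplus >= 0)

127


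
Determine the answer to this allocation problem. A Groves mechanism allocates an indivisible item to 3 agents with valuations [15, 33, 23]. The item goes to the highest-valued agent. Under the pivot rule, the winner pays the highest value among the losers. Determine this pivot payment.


Step 1: The efficient winner is agent 1 with value 33
Step 2: Other agents' values: [15, 23]
Step 3: Pivot payment = max(others) = 23
Step 4: The winner pays 23

23


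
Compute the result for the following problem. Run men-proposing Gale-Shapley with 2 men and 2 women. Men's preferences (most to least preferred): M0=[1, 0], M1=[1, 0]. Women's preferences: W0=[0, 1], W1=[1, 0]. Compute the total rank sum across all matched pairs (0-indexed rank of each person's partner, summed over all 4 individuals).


Step 1: Run Gale-Shapley (men propose, women hold best offer):
  M0 proposes to W1; she accepts
  M1 proposes to W1; she switches from M0
  M0 proposes to W0; she accepts
Step 2: Final matching: W0-M0, W1-M1
Step 3: 0-indexed ranks (man's rank of his match, then woman's): 1 + 0 + 0 + 0
Step 4: Total rank sum = 1

1


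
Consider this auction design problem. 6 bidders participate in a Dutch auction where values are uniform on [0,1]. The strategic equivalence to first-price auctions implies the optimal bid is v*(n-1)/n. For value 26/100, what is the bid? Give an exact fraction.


Step 1: Dutch auctions are strategically equivalent to first-price auctions
Step 2: The equilibrium bid is b(v) = v*(n-1)/n
Step 3: b = 13/50 * 5/6
Step 4: b = 13/60

13/60


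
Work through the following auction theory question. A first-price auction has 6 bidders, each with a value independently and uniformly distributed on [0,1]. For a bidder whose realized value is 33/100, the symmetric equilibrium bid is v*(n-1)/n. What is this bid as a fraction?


Step 1: The symmetric BNE bidding function is b(v) = v * (n-1) / n
Step 2: Substitute v = 33/100 and n = 6
Step 3: b = 33/100 * 5/6
Step 4: b = 11/40

11/40


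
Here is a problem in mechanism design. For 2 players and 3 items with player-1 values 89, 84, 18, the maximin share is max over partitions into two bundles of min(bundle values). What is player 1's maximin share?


Step 1: Item values = 89, 84, 18
Step 2: Enumerate all 2-bundle partitions and take the smaller bundle:
  Partition 1: {89} vs {84,18} -> bundles 89, 102; min = 89
  Partition 2: {84} vs {89,18} -> bundles 84, 107; min = 84
  Partition 3: {18} vs {89,84} -> bundles 18, 173; min = 18
Step 3: MMS = max(89, 84, 18) = 89

89


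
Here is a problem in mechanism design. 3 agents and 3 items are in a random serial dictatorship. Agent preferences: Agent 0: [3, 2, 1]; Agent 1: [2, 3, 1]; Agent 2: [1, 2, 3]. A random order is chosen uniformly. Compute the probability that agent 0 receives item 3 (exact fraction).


Step 1: Agent 0 wants item 3
Step 2: There are 6 possible orderings of agents
Step 3: In 6 orderings, agent 0 gets item 3
Step 4: Probability = 6/6 = 1

1


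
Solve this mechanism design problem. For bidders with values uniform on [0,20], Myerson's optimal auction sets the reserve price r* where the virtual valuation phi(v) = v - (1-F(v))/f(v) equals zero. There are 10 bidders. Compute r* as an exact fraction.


Step 1: For U[0,20], F(v) = v/20 and f(v) = 1/20
Step 2: phi(v) = v - (1 - v/20)/(1/20) = v - (20 - v) = 2v - 20
Step 3: Set phi(r*) = 0: 2r* - 20 = 0
Step 4: r* = 20/2 = 10 (the number of bidders n = 10 does not enter)

10


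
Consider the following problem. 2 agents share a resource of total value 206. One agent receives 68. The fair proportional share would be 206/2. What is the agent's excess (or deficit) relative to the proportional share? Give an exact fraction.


Step 1: Proportional share = 206/2 = 103
Step 2: Agent's actual allocation = 68
Step 3: Excess = 68 - 103 = -35

-35


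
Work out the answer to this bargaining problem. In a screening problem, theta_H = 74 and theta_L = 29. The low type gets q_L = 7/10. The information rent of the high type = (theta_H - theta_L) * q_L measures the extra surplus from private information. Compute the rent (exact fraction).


Step 1: theta_H - theta_L = 74 - 29 = 45
Step 2: Information rent = (theta_H - theta_L) * q_L
Step 3: = 45 * 7/10
Step 4: = 63/2

63/2


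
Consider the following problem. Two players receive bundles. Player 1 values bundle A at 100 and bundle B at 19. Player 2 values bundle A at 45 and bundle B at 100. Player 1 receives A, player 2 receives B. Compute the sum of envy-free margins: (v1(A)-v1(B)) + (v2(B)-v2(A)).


Step 1: Player 1's margin = v1(A) - v1(B) = 100 - 19 = 81
Step 2: Player 2's margin = v2(B) - v2(A) = 100 - 45 = 55
Step 3: Total margin = 81 + 55 = 136

136


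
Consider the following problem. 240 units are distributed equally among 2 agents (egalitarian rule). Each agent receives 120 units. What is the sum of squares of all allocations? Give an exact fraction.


Step 1: Each agent's share = 240/2 = 120
Step 2: Square of each share = (120)^2 = 14400
Step 3: Sum of squares = 2 * 14400 = 28800

28800


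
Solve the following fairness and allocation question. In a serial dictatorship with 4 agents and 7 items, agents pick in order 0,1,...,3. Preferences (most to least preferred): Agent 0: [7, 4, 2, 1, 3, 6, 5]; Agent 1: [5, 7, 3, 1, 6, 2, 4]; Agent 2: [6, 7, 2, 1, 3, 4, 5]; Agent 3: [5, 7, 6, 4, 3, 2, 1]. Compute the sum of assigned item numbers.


Step 1: Agent 0 picks item 7
Step 2: Agent 1 picks item 5
Step 3: Agent 2 picks item 6
Step 4: Agent 3 picks item 4
Step 5: Sum = 7 + 5 + 6 + 4 = 22

22


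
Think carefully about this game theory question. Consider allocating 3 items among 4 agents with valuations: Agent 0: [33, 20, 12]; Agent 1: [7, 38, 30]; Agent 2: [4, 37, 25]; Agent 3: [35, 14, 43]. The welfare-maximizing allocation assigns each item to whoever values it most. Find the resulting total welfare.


Step 1: For each item, find the maximum value among all agents.
Step 2: Item 0 -> Agent 3 (value 35)
Step 3: Item 1 -> Agent 1 (value 38)
Step 4: Item 2 -> Agent 3 (value 43)
Step 5: Total welfare = 35 + 38 + 43 = 116

116


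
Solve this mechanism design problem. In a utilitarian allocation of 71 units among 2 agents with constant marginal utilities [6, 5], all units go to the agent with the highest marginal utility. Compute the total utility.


Step 1: The marginal utilities are [6, 5]
Step 2: The highest marginal utility is 6
Step 3: All 71 units go to that agent
Step 4: Total utility = 6 * 71 = 426

426


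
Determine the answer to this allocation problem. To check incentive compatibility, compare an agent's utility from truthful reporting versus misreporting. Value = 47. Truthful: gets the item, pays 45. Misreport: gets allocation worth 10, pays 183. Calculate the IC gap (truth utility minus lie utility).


Step 1: U(truth) = value - payment = 47 - 45 = 2
Step 2: U(lie) = allocation - payment = 10 - 183 = -173
Step 3: IC gap = 2 - (-173) = 175

175


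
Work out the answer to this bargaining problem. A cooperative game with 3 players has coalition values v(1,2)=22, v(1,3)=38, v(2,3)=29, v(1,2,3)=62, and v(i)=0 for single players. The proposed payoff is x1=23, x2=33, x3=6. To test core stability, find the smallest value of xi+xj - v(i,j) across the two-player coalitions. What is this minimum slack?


Step 1: Slack for coalition (1,2): x1+x2 - v12 = 56 - 22 = 34
Step 2: Slack for coalition (1,3): x1+x3 - v13 = 29 - 38 = -9
Step 3: Slack for coalition (2,3): x2+x3 - v23 = 39 - 29 = 10
Step 4: Minimum slack = min(34, -9, 10) = -9, attained by (1,3); coalition (1,3) can block (slack < 0), so the allocation is not in the core

-9


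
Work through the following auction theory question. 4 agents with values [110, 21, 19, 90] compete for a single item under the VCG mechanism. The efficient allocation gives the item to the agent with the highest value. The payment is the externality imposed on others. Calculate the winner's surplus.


Step 1: The winner is the agent with the highest value: agent 0 with value 110
Step 2: Values of other agents: [21, 19, 90]
Step 3: VCG payment = max of others' values = 90
Step 4: Surplus = 110 - 90 = 20

20


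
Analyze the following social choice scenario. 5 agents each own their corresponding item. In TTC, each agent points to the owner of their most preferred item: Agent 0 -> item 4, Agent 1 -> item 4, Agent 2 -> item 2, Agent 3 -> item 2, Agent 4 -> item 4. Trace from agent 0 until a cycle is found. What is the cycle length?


Step 1: Trace the pointer graph from agent 0: 0 -> 4 -> 4
Step 2: A cycle is detected when we revisit agent 4
Step 3: The cycle is: 4 -> 4
Step 4: Cycle length = 1

1


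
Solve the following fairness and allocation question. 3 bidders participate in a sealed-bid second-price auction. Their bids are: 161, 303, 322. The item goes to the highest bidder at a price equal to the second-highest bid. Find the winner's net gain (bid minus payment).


Step 1: Sort bids in descending order: 322, 303, 161
Step 2: The winning bid is the highest: 322
Step 3: The payment equals the second-highest bid: 303
Step 4: Surplus = winner's bid - payment = 322 - 303 = 19

19


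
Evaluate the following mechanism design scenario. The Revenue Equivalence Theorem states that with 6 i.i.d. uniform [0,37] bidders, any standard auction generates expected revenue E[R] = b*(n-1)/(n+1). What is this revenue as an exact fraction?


Step 1: By Revenue Equivalence, expected revenue = b*(n-1)/(n+1)
Step 2: Substituting n = 6, b = 37
Step 3: Revenue = 37*(6-1)/(6+1) = 37*5/7
Step 4: Revenue = 185/7

185/7


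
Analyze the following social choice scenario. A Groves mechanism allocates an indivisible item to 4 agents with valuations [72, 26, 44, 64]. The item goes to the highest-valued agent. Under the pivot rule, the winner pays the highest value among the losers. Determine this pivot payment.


Step 1: The efficient winner is agent 0 with value 72
Step 2: Other agents' values: [26, 44, 64]
Step 3: Pivot payment = max(others) = 64
Step 4: The winner pays 64

64


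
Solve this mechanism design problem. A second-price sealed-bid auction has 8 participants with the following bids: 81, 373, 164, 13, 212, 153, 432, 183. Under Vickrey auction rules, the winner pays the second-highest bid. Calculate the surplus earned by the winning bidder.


Step 1: Sort bids in descending order: 432, 373, 212, 183, 164, 153, 81, 13
Step 2: The winning bid is the highest: 432
Step 3: The payment equals the second-highest bid: 373
Step 4: Surplus = winner's bid - payment = 432 - 373 = 59

59


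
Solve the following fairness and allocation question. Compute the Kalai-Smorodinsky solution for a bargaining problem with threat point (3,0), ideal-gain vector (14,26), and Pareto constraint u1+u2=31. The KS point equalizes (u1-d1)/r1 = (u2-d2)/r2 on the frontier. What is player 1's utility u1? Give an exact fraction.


Step 1: At the KS point, (u1-d1)/r1 = (u2-d2)/r2 = t and u1+u2 = 31
Step 2: u1 = d1 + r1*t and u2 = d2 + r2*t, so (d1 + r1*t) + (d2 + r2*t) = 31
Step 3: t = (31 - 3 - 0)/(14 + 26) = 28/40 = 7/10
Step 4: u1 = d1 + r1*t = 3 + 14 * 7/10 = 64/5
Step 5: (Check: u2 = d2 + r2*t = 91/5; u1+u2 = 64/5 + 91/5 = 31, on the frontier.)

64/5


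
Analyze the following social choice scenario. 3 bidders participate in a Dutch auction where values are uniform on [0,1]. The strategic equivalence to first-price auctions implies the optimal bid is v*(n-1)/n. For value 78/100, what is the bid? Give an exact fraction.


Step 1: Dutch auctions are strategically equivalent to first-price auctions
Step 2: The equilibrium bid is b(v) = v*(n-1)/n
Step 3: b = 39/50 * 2/3
Step 4: b = 13/25

13/25


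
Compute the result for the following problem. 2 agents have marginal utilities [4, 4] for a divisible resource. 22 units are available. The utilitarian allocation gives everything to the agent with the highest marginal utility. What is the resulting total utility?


Step 1: The marginal utilities are [4, 4]
Step 2: The highest marginal utility is 4
Step 3: All 22 units go to that agent
Step 4: Total utility = 4 * 22 = 88

88


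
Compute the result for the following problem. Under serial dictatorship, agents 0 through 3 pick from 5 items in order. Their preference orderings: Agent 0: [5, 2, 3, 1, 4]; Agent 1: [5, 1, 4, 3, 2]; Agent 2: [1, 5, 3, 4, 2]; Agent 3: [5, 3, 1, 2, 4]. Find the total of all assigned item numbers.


Step 1: Agent 0 picks item 5
Step 2: Agent 1 picks item 1
Step 3: Agent 2 picks item 3
Step 4: Agent 3 picks item 2
Step 5: Sum = 5 + 1 + 3 + 2 = 11

11


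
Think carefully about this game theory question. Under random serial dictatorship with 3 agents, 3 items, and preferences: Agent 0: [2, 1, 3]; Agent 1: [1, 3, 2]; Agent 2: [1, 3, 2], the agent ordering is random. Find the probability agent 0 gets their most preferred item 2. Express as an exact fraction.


Step 1: Agent 0 wants item 2
Step 2: There are 6 possible orderings of agents
Step 3: In 6 orderings, agent 0 gets item 2
Step 4: Probability = 6/6 = 1

1


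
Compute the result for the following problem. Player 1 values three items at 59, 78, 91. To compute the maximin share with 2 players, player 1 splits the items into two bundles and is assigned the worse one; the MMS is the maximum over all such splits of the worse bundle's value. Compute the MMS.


Step 1: Item values = 59, 78, 91
Step 2: Enumerate all 2-bundle partitions and take the smaller bundle:
  Partition 1: {59} vs {78,91} -> bundles 59, 169; min = 59
  Partition 2: {78} vs {59,91} -> bundles 78, 150; min = 78
  Partition 3: {91} vs {59,78} -> bundles 91, 137; min = 91
Step 3: MMS = max(59, 78, 91) = 91

91


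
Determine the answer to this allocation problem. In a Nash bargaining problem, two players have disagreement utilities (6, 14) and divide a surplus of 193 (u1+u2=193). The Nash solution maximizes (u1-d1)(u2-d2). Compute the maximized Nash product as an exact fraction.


Step 1: The Nash solution splits surplus symmetrically above the disagreement point
Step 2: u1 = (total + d1 - d2)/2 = (193 + 6 - 14)/2 = 185/2
Step 3: u2 = (total - d1 + d2)/2 = (193 - 6 + 14)/2 = 201/2
Step 4: Nash product = (185/2 - 6) * (201/2 - 14)
Step 5: = 173/2 * 173/2 = 29929/4

29929/4


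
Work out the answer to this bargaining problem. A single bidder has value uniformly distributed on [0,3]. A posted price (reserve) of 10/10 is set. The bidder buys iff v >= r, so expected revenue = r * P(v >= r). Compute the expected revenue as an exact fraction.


Step 1: Posted price r = 1, value support [0,3]
Step 2: P(v >= r) = (3 - 1)/3 = 2/3
Step 3: Expected revenue = r * P(v >= r) = 1 * 2/3
Step 4: Revenue = 2/3

2/3


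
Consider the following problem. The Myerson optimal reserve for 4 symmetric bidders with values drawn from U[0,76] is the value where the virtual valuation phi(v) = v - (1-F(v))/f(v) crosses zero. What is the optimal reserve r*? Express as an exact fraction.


Step 1: For U[0,76], F(v) = v/76 and f(v) = 1/76
Step 2: phi(v) = v - (1 - v/76)/(1/76) = v - (76 - v) = 2v - 76
Step 3: Set phi(r*) = 0: 2r* - 76 = 0
Step 4: r* = 76/2 = 38 (the number of bidders n = 4 does not enter)

38


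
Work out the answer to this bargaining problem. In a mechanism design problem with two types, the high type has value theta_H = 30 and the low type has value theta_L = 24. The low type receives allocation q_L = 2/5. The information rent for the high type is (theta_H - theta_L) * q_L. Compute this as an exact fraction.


Step 1: theta_H - theta_L = 30 - 24 = 6
Step 2: Information rent = (theta_H - theta_L) * q_L
Step 3: = 6 * 2/5
Step 4: = 12/5

12/5


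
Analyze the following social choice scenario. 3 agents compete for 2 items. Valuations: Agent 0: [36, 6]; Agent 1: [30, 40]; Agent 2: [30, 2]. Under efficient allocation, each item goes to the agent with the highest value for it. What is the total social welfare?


Step 1: For each item, find the maximum value among all agents.
Step 2: Item 0 -> Agent 0 (value 36)
Step 3: Item 1 -> Agent 1 (value 40)
Step 4: Total welfare = 36 + 40 = 76

76


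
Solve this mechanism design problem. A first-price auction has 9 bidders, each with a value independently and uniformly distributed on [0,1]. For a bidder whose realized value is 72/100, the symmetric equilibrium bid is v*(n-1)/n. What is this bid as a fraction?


Step 1: The symmetric BNE bidding function is b(v) = v * (n-1) / n
Step 2: Substitute v = 18/25 and n = 9
Step 3: b = 18/25 * 8/9
Step 4: b = 16/25

16/25


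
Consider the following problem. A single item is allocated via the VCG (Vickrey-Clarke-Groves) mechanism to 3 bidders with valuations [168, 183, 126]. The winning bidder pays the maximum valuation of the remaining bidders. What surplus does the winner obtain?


Step 1: The winner is the agent with the highest value: agent 1 with value 183
Step 2: Values of other agents: [168, 126]
Step 3: VCG payment = max of others' values = 168
Step 4: Surplus = 183 - 168 = 15

15


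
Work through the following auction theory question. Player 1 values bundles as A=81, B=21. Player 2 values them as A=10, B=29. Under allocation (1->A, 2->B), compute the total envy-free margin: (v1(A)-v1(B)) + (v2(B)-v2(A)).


Step 1: Player 1's margin = v1(A) - v1(B) = 81 - 21 = 60
Step 2: Player 2's margin = v2(B) - v2(A) = 29 - 10 = 19
Step 3: Total margin = 60 + 19 = 79

79


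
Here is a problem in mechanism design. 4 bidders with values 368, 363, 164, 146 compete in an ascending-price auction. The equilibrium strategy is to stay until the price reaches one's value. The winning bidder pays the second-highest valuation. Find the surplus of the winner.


Step 1: Identify the highest value: 368
Step 2: Identify the second-highest value: 363
Step 3: The final price = second-highest value = 363
Step 4: Surplus = 368 - 363 = 5

5


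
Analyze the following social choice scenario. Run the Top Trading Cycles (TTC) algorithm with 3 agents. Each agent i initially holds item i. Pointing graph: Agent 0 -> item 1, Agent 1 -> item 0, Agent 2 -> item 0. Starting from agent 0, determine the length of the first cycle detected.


Step 1: Trace the pointer graph from agent 0: 0 -> 1 -> 0
Step 2: A cycle is detected when we revisit agent 0
Step 3: The cycle is: 0 -> 1 -> 0
Step 4: Cycle length = 2

2


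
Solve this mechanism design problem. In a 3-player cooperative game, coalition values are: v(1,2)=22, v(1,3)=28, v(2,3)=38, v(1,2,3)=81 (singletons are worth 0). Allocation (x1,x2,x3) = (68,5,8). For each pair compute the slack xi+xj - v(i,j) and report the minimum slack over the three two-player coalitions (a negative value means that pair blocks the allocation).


Step 1: Slack for coalition (1,2): x1+x2 - v12 = 73 - 22 = 51
Step 2: Slack for coalition (1,3): x1+x3 - v13 = 76 - 28 = 48
Step 3: Slack for coalition (2,3): x2+x3 - v23 = 13 - 38 = -25
Step 4: Minimum slack = min(51, 48, -25) = -25, attained by (2,3); coalition (2,3) can block (slack < 0), so the allocation is not in the core

-25


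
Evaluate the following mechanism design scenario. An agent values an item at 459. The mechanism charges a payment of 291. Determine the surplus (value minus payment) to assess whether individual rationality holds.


Step 1: Surplus = value - payment = 459 - 291 = 168
Step 2: IR is satisfied (surplus >= 0)

168


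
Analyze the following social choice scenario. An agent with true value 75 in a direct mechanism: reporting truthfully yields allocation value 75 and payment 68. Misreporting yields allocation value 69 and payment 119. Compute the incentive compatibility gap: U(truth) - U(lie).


Step 1: U(truth) = value - payment = 75 - 68 = 7
Step 2: U(lie) = allocation - payment = 69 - 119 = -50
Step 3: IC gap = 7 - (-50) = 57

57


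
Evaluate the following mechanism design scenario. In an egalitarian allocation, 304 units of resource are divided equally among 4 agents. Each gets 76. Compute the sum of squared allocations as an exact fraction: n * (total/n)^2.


Step 1: Each agent's share = 304/4 = 76
Step 2: Square of each share = (76)^2 = 5776
Step 3: Sum of squares = 4 * 5776 = 23104

23104


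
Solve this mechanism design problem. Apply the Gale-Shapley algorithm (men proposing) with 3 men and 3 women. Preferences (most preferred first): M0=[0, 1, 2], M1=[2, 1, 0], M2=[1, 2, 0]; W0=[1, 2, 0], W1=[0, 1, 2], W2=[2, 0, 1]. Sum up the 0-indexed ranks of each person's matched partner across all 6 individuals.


Step 1: Run Gale-Shapley (men propose, women hold best offer):
  M0 proposes to W0; she accepts
  M1 proposes to W2; she accepts
  M2 proposes to W1; she accepts
Step 2: Final matching: W0-M0, W1-M2, W2-M1
Step 3: 0-indexed ranks (man's rank of his match, then woman's): 0 + 2 + 0 + 2 + 0 + 2
Step 4: Total rank sum = 6

6
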